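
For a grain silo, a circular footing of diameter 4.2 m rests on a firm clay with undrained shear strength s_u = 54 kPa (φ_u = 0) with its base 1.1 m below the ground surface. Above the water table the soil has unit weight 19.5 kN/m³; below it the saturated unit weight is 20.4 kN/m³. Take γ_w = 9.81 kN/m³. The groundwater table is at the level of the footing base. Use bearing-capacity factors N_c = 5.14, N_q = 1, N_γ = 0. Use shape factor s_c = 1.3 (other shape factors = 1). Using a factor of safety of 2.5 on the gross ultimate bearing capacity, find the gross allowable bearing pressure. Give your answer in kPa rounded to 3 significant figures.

Effective surcharge at the founding depth q = γ·D_f = 19.5 × 1.1 = 21.45 kPa.
q_ult = c·N_c·s_c + q·N_q
     = 54 × 5.14 × 1.3 + 21.45 × 1
     = 360.83 + 21.45 = 382.28 kPa.
q_all = 382.28 / 2.5 = 152.91 kPa.

q_all ≈ 153 kPa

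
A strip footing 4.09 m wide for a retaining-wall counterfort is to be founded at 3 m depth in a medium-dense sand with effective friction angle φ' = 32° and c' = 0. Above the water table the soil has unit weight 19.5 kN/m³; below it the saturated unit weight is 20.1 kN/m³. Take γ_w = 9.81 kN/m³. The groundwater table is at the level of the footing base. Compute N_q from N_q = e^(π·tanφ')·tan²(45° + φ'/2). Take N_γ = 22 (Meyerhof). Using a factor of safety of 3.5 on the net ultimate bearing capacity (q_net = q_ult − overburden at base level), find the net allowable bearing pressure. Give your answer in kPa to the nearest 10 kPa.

q_all(net) ≈ 500 kPa

N_q = e^(π·tan32°)·tan²(61°) = 23.18.
Effective surcharge at the founding depth q = γ·D_f = 19.5 × 3 = 58.5 kPa.
The water table coincides with the base, so in the self-weight term γ → γ' = 10.29 kN/m³.
q_ult = q·N_q + 0.5·γ·B·N_γ
     = 58.5 × 23.177 + 0.5 × 10.29 × 4.09 × 22
     = 1355.8 + 462.95 = 1818.8 kPa.
q_net = 1818.8 − 58.5 = 1760.3 kPa.
q_all(net) = 1760.3 / 3.5 = 502.94 kPa.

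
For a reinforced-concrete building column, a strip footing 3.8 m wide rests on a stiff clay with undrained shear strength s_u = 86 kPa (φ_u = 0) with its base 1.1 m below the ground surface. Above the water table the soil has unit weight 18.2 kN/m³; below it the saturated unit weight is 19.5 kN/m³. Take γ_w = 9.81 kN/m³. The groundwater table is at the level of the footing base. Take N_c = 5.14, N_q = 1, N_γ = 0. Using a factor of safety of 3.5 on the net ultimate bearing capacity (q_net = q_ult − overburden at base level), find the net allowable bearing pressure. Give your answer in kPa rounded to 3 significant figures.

q = γ·D_f = 18.2 × 1.1 = 20.02 kPa.
c·N_c = 86 × 5.14 = 442.04 kPa
q·N_q = 20.02 × 1 = 20.02 kPa
q_ult = 442.04 + 20.02 = 462.06 kPa.
q_net = 462.06 − 20.02 = 442.04 kPa.
q_all(net) = 442.04 / 3.5 = 126.3 kPa.

q_all(net) ≈ 126 kPa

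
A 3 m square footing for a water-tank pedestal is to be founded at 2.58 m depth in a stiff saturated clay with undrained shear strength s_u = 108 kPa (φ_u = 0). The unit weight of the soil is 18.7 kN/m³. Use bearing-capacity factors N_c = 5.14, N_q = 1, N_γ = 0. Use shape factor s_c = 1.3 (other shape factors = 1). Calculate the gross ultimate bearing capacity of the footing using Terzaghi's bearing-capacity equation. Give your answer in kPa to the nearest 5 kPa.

Effective surcharge at the founding depth q = γ·D_f = 18.7 × 2.58 = 48.246 kPa.
q_ult = c·N_c·s_c + q·N_q
     = 108 × 5.14 × 1.3 + 48.246 × 1
     = 721.66 + 48.246 = 769.9 kPa.

q_ult ≈ 770 kPa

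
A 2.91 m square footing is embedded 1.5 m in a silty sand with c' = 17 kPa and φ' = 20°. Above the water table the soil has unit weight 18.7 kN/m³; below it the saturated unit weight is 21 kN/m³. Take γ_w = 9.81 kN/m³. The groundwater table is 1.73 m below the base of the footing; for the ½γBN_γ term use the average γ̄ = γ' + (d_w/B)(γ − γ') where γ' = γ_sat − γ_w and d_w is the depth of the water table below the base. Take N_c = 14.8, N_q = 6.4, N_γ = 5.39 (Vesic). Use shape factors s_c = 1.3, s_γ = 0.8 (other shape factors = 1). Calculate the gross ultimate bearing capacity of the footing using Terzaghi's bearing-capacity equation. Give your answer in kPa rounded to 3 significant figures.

q = γ·D_f = 18.7 × 1.5 = 28.05 kPa.
γ' = 11.19 kN/m³; averaging over the depth B below the base, γ̄ = γ' + (d_w/B)(γ − γ') = 15.655 kN/m³.
c·N_c·s_c = 17 × 14.8 × 1.3 = 327.08 kPa
q·N_q = 28.05 × 6.4 = 179.52 kPa
0.5·γ·B·N_γ·s_γ = 0.5 × 15.655 × 2.91 × 5.39 × 0.8 = 98.217 kPa
q_ult = 327.08 + 179.52 + 98.217 = 604.82 kPa.

q_ult ≈ 605 kPa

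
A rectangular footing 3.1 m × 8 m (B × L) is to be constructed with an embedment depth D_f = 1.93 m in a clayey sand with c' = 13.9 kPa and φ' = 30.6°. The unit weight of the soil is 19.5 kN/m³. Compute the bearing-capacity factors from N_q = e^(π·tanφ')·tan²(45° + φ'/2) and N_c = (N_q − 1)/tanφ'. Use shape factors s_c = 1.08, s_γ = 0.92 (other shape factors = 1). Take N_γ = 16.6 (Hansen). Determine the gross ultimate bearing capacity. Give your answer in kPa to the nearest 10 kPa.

tan30.6° = 0.5914, so N_q = e^(π×0.5914)·tan²(60.3°) = 6.41 × 3.074 = 19.7.
N_c = (19.7 − 1)/tan30.6° = 31.63.
Effective surcharge at the founding depth q = γ·D_f = 19.5 × 1.93 = 37.635 kPa.
q_ult = c·N_c·s_c + q·N_q + 0.5·γ·B·N_γ·s_γ
     = 13.9 × 31.626 × 1.08 + 37.635 × 19.704 + 0.5 × 19.5 × 3.1 × 16.6 × 0.92
     = 474.77 + 741.55 + 461.6 = 1677.9 kPa.

q_ult ≈ 1680 kPa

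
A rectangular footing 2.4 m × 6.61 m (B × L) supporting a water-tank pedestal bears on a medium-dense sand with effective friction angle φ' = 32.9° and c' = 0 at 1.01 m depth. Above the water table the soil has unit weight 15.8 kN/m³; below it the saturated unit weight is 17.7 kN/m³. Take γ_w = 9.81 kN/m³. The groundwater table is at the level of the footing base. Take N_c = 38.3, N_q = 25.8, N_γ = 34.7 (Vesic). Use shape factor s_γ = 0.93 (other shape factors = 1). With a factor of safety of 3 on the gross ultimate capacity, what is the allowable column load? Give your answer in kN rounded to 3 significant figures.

P_all ≈ 3790 kN

Effective surcharge at the founding depth q = γ·D_f = 15.8 × 1.01 = 15.958 kPa.
The water table coincides with the base, so in the self-weight term γ → γ' = 7.89 kN/m³.
q_ult = q·N_q + 0.5·γ·B·N_γ·s_γ
     = 15.958 × 25.8 + 0.5 × 7.89 × 2.4 × 34.7 × 0.93
     = 411.72 + 305.54 = 717.26 kPa.
Gross allowable pressure q_all = 717.26 / 3 = 239.09 kPa.
Footing area = 15.864 m², so allowable column load = 239.09 × 15.864 = 3792.9 kN.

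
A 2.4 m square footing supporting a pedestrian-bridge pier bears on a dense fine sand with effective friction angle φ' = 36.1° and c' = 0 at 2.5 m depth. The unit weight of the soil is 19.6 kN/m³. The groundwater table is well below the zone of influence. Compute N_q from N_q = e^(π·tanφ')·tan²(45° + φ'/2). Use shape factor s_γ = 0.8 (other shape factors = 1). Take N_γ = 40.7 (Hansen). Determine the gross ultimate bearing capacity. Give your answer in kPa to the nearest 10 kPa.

q_ult ≈ 2640 kPa

tan36.1° = 0.7292, so N_q = e^(π×0.7292)·tan²(63.05°) = 9.884 × 3.869 = 38.24.
q = γ·D_f = 19.6 × 2.5 = 49 kPa.
q·N_q = 49 × 38.235 = 1873.5 kPa
0.5·γ·B·N_γ·s_γ = 0.5 × 19.6 × 2.4 × 40.7 × 0.8 = 765.81 kPa
q_ult = 1873.5 + 765.81 = 2639.3 kPa.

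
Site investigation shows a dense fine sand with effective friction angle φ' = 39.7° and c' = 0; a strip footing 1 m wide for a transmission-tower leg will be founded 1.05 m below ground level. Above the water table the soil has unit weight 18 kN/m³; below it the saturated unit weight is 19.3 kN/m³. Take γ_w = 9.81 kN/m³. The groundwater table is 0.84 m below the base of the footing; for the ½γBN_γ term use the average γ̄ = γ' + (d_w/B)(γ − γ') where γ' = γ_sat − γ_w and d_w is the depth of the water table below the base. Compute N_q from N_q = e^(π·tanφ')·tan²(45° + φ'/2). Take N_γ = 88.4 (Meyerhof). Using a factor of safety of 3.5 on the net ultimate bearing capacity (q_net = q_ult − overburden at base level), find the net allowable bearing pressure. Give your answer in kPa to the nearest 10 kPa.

N_q = e^(π·tan39.7°)·tan²(64.85°) = 61.58.
q = γ·D_f = 18 × 1.05 = 18.9 kPa.
γ' = 9.49 kN/m³; averaging over the depth B below the base, γ̄ = γ' + (d_w/B)(γ − γ') = 16.638 kN/m³.
q·N_q = 18.9 × 61.583 = 1163.9 kPa
0.5·γ·B·N_γ = 0.5 × 16.638 × 1 × 88.4 = 735.42 kPa
q_ult = 1163.9 + 735.42 = 1899.3 kPa.
q_net = 1899.3 − 18.9 = 1880.4 kPa.
q_all(net) = 1880.4 / 3.5 = 537.27 kPa.

q_all(net) ≈ 540 kPa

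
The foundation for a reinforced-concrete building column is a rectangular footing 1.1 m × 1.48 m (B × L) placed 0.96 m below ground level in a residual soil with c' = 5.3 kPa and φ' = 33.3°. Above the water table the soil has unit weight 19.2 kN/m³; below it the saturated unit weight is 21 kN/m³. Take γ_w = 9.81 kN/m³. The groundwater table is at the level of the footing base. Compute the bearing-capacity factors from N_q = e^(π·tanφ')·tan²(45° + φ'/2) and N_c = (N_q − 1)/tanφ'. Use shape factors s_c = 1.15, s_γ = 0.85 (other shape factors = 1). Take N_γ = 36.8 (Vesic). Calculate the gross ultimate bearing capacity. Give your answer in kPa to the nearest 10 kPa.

tan33.3° = 0.6569, so N_q = e^(π×0.6569)·tan²(61.65°) = 7.875 × 3.435 = 27.05.
N_c = (27.05 − 1)/tan33.3° = 39.65.
Effective surcharge at the founding depth q = γ·D_f = 19.2 × 0.96 = 18.432 kPa.
The water table coincides with the base, so in the self-weight term γ → γ' = 11.19 kN/m³.
q_ult = c·N_c·s_c + q·N_q + 0.5·γ·B·N_γ·s_γ
     = 5.3 × 39.654 × 1.15 + 18.432 × 27.048 + 0.5 × 11.19 × 1.1 × 36.8 × 0.85
     = 241.69 + 498.54 + 192.51 = 932.75 kPa.

q_ult ≈ 930 kPa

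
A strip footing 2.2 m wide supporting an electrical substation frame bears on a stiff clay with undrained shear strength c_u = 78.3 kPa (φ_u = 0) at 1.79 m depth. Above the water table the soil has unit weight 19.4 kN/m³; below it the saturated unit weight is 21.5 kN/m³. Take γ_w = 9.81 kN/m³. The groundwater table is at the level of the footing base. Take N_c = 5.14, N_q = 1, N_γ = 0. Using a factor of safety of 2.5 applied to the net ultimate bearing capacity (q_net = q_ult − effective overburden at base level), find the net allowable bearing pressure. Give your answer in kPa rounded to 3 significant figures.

q = γ·D_f = 19.4 × 1.79 = 34.726 kPa.
c·N_c = 78.3 × 5.14 = 402.46 kPa
q·N_q = 34.726 × 1 = 34.726 kPa
q_ult = 402.46 + 34.726 = 437.19 kPa.
Net ultimate: q_net = 437.19 − 34.726 = 402.46 kPa.
q_all(net) = 402.46 / 2.5 = 160.98 kPa.

q_all(net) ≈ 161 kPa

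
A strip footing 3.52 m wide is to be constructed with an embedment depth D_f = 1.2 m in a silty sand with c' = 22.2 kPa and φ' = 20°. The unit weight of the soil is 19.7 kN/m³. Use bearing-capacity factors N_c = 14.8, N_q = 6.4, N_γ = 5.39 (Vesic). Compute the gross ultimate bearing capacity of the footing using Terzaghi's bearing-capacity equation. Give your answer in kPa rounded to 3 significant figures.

Effective surcharge at the founding depth q = γ·D_f = 19.7 × 1.2 = 23.64 kPa.
q_ult = c·N_c + q·N_q + 0.5·γ·B·N_γ
     = 22.2 × 14.8 + 23.64 × 6.4 + 0.5 × 19.7 × 3.52 × 5.39
     = 328.56 + 151.3 + 186.88 = 666.74 kPa.

q_ult ≈ 667 kPa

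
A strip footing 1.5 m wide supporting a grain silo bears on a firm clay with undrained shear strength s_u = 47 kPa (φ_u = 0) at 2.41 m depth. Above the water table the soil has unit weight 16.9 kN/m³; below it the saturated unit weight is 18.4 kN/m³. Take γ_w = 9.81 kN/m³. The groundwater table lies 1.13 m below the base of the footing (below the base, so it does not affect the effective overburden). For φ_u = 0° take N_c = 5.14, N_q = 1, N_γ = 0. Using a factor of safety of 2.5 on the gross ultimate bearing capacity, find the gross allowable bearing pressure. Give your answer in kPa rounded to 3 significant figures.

q_all ≈ 113 kPa

Effective surcharge at the founding depth q = γ·D_f = 16.9 × 2.41 = 40.729 kPa.
q_ult = c·N_c + q·N_q
     = 47 × 5.14 + 40.729 × 1
     = 241.58 + 40.729 = 282.31 kPa.
q_all = 282.31 / 2.5 = 112.92 kPa.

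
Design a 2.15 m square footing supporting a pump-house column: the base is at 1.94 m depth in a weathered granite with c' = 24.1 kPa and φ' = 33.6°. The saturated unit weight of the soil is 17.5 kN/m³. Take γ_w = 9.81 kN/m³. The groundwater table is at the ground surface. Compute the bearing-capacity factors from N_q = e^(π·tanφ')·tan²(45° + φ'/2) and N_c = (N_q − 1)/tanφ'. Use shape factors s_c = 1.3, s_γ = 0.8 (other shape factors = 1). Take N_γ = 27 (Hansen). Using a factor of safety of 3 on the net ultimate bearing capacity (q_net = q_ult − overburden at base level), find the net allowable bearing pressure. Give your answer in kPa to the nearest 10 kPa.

N_q = e^(π·tan33.6°)·tan²(61.8°) = 28.04; N_c = (N_q − 1)/tanφ' = 40.7.
Water table at ground surface, so effective unit weight γ' = 17.5 − 9.81 = 7.69 kN/m³ is used throughout; overburden q = 7.69 × 1.94 = 14.919 kPa; the same γ' applies in the ½γBN_γ term.
Cohesion term c·N_c·s_c = 24.1 × 40.705 × 1.3 = 1275.3 kPa; surcharge term q·N_q = 14.919 × 28.044 = 418.38 kPa; self-weight term 0.5·γ·B·N_γ·s_γ = 0.5 × 7.69 × 2.15 × 27 × 0.8 = 178.56 kPa.
q_ult = 1275.3 + 418.38 + 178.56 = 1872.2 kPa.
q_net = 1872.2 − 14.919 = 1857.3 kPa.
q_all(net) = 1857.3 / 3 = 619.1 kPa.

q_all(net) ≈ 620 kPa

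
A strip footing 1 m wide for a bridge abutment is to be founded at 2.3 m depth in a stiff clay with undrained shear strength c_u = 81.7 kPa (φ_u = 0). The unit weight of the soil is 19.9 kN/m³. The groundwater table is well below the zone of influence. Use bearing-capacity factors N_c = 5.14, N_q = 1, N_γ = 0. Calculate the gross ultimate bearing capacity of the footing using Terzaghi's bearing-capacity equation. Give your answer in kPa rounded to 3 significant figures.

q_ult ≈ 466 kPa

Effective surcharge at the founding depth q = γ·D_f = 19.9 × 2.3 = 45.77 kPa.
q_ult = c·N_c + q·N_q
     = 81.7 × 5.14 + 45.77 × 1
     = 419.94 + 45.77 = 465.71 kPa.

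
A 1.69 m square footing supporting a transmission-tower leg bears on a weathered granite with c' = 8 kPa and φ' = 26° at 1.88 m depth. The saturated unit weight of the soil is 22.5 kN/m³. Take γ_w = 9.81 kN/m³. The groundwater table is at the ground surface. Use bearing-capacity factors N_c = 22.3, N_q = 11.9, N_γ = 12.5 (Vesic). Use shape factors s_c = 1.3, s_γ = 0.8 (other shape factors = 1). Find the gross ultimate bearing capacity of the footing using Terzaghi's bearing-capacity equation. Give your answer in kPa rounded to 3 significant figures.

γ' = 22.5 − 9.81 = 12.69 kN/m³ (submerged throughout). q = 12.69 × 1.88 = 23.857 kPa; the same γ' applies in the ½γBN_γ term.
c·N_c·s_c = 8 × 22.3 × 1.3 = 231.92 kPa
q·N_q = 23.857 × 11.9 = 283.9 kPa
0.5·γ·B·N_γ·s_γ = 0.5 × 12.69 × 1.69 × 12.5 × 0.8 = 107.23 kPa
q_ult = 231.92 + 283.9 + 107.23 = 623.05 kPa.

q_ult ≈ 623 kPa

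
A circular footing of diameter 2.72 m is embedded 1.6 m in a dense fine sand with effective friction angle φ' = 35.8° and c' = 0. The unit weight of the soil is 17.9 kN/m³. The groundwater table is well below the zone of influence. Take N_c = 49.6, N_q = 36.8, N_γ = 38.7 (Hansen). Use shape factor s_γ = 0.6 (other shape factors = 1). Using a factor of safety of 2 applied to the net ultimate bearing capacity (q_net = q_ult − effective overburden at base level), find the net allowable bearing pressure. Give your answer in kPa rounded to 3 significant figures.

Effective surcharge at the founding depth q = γ·D_f = 17.9 × 1.6 = 28.64 kPa.
q_ult = q·N_q + 0.5·γ·B·N_γ·s_γ
     = 28.64 × 36.8 + 0.5 × 17.9 × 2.72 × 38.7 × 0.6
     = 1054 + 565.27 = 1619.2 kPa.
Net ultimate: q_net = 1619.2 − 28.64 = 1590.6 kPa.
q_all(net) = 1590.6 / 2 = 795.29 kPa.

q_all(net) ≈ 795 kPa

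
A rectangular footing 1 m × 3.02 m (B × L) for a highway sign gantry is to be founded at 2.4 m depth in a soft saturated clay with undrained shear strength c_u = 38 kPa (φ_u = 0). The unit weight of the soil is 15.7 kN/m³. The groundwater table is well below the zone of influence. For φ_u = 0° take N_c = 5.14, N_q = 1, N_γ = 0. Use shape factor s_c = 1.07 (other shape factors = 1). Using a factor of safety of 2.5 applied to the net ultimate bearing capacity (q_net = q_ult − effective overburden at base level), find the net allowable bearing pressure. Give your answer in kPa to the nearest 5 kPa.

q_all(net) ≈ 85 kPa

q = γ·D_f = 15.7 × 2.4 = 37.68 kPa.
c·N_c·s_c = 38 × 5.14 × 1.07 = 208.99 kPa
q·N_q = 37.68 × 1 = 37.68 kPa
q_ult = 208.99 + 37.68 = 246.67 kPa.
Net ultimate: q_net = 246.67 − 37.68 = 208.99 kPa.
q_all(net) = 208.99 / 2.5 = 83.597 kPa.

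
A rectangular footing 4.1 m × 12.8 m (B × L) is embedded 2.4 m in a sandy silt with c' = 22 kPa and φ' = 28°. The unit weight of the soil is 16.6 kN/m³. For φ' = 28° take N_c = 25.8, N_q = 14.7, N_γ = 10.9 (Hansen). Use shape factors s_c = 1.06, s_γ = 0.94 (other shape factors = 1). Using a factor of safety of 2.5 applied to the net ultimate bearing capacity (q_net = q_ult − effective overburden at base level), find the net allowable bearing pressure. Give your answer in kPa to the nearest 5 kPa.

Overburden at base level: q = 16.6 × 2.4 = 39.84 kPa.
Cohesion term c·N_c·s_c = 22 × 25.8 × 1.06 = 601.66 kPa; surcharge term q·N_q = 39.84 × 14.7 = 585.65 kPa; self-weight term 0.5·γ·B·N_γ·s_γ = 0.5 × 16.6 × 4.1 × 10.9 × 0.94 = 348.67 kPa.
q_ult = 601.66 + 585.65 + 348.67 = 1536 kPa.
Net ultimate: q_net = 1536 − 39.84 = 1496.1 kPa.
q_all(net) = 1496.1 / 2.5 = 598.45 kPa.

q_all(net) ≈ 600 kPa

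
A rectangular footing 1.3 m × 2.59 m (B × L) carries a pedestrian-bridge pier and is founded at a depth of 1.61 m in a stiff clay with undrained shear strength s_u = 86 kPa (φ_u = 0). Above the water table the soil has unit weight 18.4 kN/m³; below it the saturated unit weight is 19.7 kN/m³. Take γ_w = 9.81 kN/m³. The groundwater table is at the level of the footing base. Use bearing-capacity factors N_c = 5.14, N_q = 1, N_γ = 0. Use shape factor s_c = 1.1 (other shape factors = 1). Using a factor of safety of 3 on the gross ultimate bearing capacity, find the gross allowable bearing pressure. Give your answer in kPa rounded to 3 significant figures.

q_all ≈ 172 kPa

Overburden at base level: q = 18.4 × 1.61 = 29.624 kPa.
Cohesion term c·N_c·s_c = 86 × 5.14 × 1.1 = 486.24 kPa; surcharge term q·N_q = 29.624 × 1 = 29.624 kPa.
q_ult = 486.24 + 29.624 = 515.87 kPa.
q_all = 515.87 / 3 = 171.96 kPa.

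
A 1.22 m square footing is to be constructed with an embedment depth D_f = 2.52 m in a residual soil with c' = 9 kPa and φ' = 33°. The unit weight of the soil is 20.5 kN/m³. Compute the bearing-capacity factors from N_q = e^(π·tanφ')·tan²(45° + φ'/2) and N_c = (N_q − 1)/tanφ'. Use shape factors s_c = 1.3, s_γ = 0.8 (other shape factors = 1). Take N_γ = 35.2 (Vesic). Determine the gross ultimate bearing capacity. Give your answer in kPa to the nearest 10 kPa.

tan33° = 0.6494, so N_q = e^(π×0.6494)·tan²(61.5°) = 7.692 × 3.392 = 26.09.
N_c = (26.09 − 1)/tan33° = 38.64.
Effective surcharge at the founding depth q = γ·D_f = 20.5 × 2.52 = 51.66 kPa.
q_ult = c·N_c·s_c + q·N_q + 0.5·γ·B·N_γ·s_γ
     = 9 × 38.638 × 1.3 + 51.66 × 26.092 + 0.5 × 20.5 × 1.22 × 35.2 × 0.8
     = 452.07 + 1347.9 + 352.14 = 2152.1 kPa.

q_ult ≈ 2150 kPa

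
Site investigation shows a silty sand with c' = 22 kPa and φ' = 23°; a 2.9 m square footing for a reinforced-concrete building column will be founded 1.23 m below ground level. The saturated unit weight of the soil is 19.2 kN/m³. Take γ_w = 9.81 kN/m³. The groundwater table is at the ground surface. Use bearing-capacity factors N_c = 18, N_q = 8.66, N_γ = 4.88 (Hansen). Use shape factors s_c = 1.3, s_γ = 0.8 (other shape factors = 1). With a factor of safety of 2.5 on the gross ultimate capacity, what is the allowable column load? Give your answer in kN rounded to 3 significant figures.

γ' = 19.2 − 9.81 = 9.39 kN/m³ (submerged throughout). q = 9.39 × 1.23 = 11.55 kPa; the same γ' applies in the ½γBN_γ term.
c·N_c·s_c = 22 × 18 × 1.3 = 514.8 kPa
q·N_q = 11.55 × 8.66 = 100.02 kPa
0.5·γ·B·N_γ·s_γ = 0.5 × 9.39 × 2.9 × 4.88 × 0.8 = 53.155 kPa
q_ult = 514.8 + 100.02 + 53.155 = 667.98 kPa.
Gross allowable pressure q_all = 667.98 / 2.5 = 267.19 kPa.
Footing area = 8.41 m², so allowable column load = 267.19 × 8.41 = 2247.1 kN.

P_all ≈ 2250 kN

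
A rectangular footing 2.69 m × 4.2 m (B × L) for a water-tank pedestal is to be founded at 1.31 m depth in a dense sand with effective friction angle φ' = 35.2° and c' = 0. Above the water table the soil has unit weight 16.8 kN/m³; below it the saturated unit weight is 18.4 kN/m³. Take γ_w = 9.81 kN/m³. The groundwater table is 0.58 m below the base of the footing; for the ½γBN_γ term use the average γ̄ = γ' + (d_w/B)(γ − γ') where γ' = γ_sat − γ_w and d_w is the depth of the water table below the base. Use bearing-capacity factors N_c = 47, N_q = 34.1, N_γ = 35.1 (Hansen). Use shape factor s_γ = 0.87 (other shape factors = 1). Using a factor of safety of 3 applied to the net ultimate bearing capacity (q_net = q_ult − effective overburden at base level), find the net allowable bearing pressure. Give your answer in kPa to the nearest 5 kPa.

q_all(net) ≈ 385 kPa

Effective surcharge at the founding depth q = γ·D_f = 16.8 × 1.31 = 22.008 kPa.
With d_w = 0.58 m < B, γ̄ = 8.59 + (0.58/2.69) × (16.8 − 8.59) = 10.36 kN/m³.
q_ult = q·N_q + 0.5·γ·B·N_γ·s_γ
     = 22.008 × 34.1 + 0.5 × 10.36 × 2.69 × 35.1 × 0.87
     = 750.47 + 425.52 = 1176 kPa.
Net ultimate: q_net = 1176 − 22.008 = 1154 kPa.
q_all(net) = 1154 / 3 = 384.66 kPa.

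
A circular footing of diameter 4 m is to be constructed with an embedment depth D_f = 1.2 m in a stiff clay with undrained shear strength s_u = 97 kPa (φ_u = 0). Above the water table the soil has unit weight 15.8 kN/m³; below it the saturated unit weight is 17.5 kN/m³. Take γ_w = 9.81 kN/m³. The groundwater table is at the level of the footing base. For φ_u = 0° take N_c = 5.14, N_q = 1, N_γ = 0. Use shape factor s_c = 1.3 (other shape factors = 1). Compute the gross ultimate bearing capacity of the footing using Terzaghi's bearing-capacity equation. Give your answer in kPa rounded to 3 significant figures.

q_ult ≈ 667 kPa

q = γ·D_f = 15.8 × 1.2 = 18.96 kPa.
c·N_c·s_c = 97 × 5.14 × 1.3 = 648.15 kPa
q·N_q = 18.96 × 1 = 18.96 kPa
q_ult = 648.15 + 18.96 = 667.11 kPa.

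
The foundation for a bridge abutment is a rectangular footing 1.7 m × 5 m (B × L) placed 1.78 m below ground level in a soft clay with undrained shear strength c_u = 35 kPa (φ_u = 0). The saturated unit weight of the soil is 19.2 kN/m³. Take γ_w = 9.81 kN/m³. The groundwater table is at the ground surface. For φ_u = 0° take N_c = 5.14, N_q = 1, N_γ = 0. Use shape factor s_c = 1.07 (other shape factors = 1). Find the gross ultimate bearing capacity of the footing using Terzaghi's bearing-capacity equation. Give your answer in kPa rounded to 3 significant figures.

q_ult ≈ 209 kPa

Water table at ground surface, so effective unit weight γ' = 19.2 − 9.81 = 9.39 kN/m³ is used throughout; overburden q = 9.39 × 1.78 = 16.714 kPa.
Cohesion term c·N_c·s_c = 35 × 5.14 × 1.07 = 192.49 kPa; surcharge term q·N_q = 16.714 × 1 = 16.714 kPa.
q_ult = 192.49 + 16.714 = 209.21 kPa.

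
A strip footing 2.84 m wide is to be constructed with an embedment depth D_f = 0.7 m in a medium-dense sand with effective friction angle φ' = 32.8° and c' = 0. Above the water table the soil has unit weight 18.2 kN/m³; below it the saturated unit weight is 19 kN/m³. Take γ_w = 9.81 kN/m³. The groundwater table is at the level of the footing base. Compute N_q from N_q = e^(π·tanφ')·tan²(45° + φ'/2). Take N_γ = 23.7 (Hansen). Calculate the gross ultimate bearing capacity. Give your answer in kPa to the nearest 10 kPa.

tan32.8° = 0.6445, so N_q = e^(π×0.6445)·tan²(61.4°) = 7.573 × 3.364 = 25.48.
Overburden at base level: q = 18.2 × 0.7 = 12.74 kPa.
Below the base the soil is submerged, so the ½γBN_γ term uses γ' = 19 − 9.81 = 9.19 kN/m³.
Surcharge term q·N_q = 12.74 × 25.477 = 324.57 kPa; self-weight term 0.5·γ·B·N_γ = 0.5 × 9.19 × 2.84 × 23.7 = 309.28 kPa.
q_ult = 324.57 + 309.28 = 633.85 kPa.

q_ult ≈ 630 kPa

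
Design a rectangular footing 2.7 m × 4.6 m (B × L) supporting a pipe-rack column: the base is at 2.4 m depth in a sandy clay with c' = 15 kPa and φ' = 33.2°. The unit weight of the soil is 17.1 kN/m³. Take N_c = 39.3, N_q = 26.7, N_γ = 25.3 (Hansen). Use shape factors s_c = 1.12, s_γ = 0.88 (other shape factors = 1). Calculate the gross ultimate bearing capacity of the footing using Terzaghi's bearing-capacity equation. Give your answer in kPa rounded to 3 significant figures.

q = γ·D_f = 17.1 × 2.4 = 41.04 kPa.
c·N_c·s_c = 15 × 39.3 × 1.12 = 660.24 kPa
q·N_q = 41.04 × 26.7 = 1095.8 kPa
0.5·γ·B·N_γ·s_γ = 0.5 × 17.1 × 2.7 × 25.3 × 0.88 = 513.96 kPa
q_ult = 660.24 + 1095.8 + 513.96 = 2270 kPa.

q_ult ≈ 2270 kPa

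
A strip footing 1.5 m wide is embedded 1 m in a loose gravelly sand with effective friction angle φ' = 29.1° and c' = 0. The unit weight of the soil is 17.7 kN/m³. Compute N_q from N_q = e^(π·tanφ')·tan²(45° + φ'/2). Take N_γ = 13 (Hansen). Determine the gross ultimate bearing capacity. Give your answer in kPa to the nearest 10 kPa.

tan29.1° = 0.5566, so N_q = e^(π×0.5566)·tan²(59.55°) = 5.746 × 2.894 = 16.63.
q = γ·D_f = 17.7 × 1 = 17.7 kPa.
q·N_q = 17.7 × 16.628 = 294.32 kPa
0.5·γ·B·N_γ = 0.5 × 17.7 × 1.5 × 13 = 172.57 kPa
q_ult = 294.32 + 172.57 = 466.89 kPa.

q_ult ≈ 470 kPa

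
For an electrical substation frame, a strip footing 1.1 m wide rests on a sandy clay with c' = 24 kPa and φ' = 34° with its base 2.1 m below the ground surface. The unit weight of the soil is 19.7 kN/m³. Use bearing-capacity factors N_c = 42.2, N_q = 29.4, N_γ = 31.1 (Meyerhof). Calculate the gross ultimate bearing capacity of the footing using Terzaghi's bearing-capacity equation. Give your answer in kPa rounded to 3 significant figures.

q_ult ≈ 2570 kPa

q = γ·D_f = 19.7 × 2.1 = 41.37 kPa.
c·N_c = 24 × 42.2 = 1012.8 kPa
q·N_q = 41.37 × 29.4 = 1216.3 kPa
0.5·γ·B·N_γ = 0.5 × 19.7 × 1.1 × 31.1 = 336.97 kPa
q_ult = 1012.8 + 1216.3 + 336.97 = 2566 kPa.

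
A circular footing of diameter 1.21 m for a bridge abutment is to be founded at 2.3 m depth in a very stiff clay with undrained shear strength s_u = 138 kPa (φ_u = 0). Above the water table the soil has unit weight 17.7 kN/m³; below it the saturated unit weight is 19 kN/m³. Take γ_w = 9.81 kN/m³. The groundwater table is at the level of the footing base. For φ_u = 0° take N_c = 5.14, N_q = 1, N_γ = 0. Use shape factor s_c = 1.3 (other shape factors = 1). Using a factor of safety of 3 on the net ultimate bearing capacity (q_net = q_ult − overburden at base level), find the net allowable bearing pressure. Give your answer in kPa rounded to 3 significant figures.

q = γ·D_f = 17.7 × 2.3 = 40.71 kPa.
c·N_c·s_c = 138 × 5.14 × 1.3 = 922.12 kPa
q·N_q = 40.71 × 1 = 40.71 kPa
q_ult = 922.12 + 40.71 = 962.83 kPa.
q_net = 962.83 − 40.71 = 922.12 kPa.
q_all(net) = 922.12 / 3 = 307.37 kPa.

q_all(net) ≈ 307 kPa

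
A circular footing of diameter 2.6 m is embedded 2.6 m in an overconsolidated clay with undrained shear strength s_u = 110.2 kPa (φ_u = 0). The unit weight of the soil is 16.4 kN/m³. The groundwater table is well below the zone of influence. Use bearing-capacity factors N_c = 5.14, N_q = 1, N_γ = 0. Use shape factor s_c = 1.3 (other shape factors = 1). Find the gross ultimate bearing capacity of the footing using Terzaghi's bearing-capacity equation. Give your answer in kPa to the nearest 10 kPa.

q_ult ≈ 780 kPa

q = γ·D_f = 16.4 × 2.6 = 42.64 kPa.
c·N_c·s_c = 110.2 × 5.14 × 1.3 = 736.36 kPa
q·N_q = 42.64 × 1 = 42.64 kPa
q_ult = 736.36 + 42.64 = 779 kPa.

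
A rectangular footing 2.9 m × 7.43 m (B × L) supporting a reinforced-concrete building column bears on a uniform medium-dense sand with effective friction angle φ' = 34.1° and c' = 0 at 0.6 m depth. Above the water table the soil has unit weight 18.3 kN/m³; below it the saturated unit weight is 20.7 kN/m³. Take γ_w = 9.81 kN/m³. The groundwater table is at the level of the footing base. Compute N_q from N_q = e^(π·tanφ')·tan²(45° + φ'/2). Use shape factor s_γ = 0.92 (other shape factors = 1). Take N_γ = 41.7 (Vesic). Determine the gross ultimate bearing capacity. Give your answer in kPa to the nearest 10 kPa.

tan34.1° = 0.6771, so N_q = e^(π×0.6771)·tan²(62.05°) = 8.39 × 3.552 = 29.8.
Overburden at base level: q = 18.3 × 0.6 = 10.98 kPa.
Below the base the soil is submerged, so the ½γBN_γ term uses γ' = 20.7 − 9.81 = 10.89 kN/m³.
Surcharge term q·N_q = 10.98 × 29.801 = 327.22 kPa; self-weight term 0.5·γ·B·N_γ·s_γ = 0.5 × 10.89 × 2.9 × 41.7 × 0.92 = 605.79 kPa.
q_ult = 327.22 + 605.79 = 933 kPa.

q_ult ≈ 930 kPa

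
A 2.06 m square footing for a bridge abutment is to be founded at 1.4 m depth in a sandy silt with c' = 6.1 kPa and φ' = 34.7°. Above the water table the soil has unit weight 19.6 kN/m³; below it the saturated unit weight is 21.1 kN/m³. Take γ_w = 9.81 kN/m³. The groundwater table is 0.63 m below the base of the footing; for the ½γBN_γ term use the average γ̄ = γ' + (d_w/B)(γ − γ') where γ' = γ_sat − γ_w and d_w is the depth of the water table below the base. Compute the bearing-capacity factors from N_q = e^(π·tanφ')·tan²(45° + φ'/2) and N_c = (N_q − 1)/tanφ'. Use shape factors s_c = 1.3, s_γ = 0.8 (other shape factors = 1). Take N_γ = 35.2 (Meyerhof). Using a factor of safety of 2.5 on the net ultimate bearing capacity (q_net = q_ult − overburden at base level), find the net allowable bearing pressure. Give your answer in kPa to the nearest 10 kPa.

N_q = e^(π·tan34.7°)·tan²(62.35°) = 32.08; N_c = (N_q − 1)/tanφ' = 44.89.
Effective surcharge at the founding depth q = γ·D_f = 19.6 × 1.4 = 27.44 kPa.
With d_w = 0.63 m < B, γ̄ = 11.29 + (0.63/2.06) × (19.6 − 11.29) = 13.831 kN/m³.
q_ult = c·N_c·s_c + q·N_q + 0.5·γ·B·N_γ·s_γ
     = 6.1 × 44.886 × 1.3 + 27.44 × 32.081 + 0.5 × 13.831 × 2.06 × 35.2 × 0.8
     = 355.95 + 880.29 + 401.18 = 1637.4 kPa.
q_net = 1637.4 − 27.44 = 1610 kPa.
q_all(net) = 1610 / 2.5 = 643.99 kPa.

q_all(net) ≈ 640 kPa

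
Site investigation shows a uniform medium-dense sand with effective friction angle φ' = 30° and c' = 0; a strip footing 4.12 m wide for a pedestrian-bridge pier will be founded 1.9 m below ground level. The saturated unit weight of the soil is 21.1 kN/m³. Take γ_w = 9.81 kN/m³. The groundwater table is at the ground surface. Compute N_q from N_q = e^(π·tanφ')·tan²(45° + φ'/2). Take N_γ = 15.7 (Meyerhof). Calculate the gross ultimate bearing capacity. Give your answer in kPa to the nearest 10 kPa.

q_ult ≈ 760 kPa

tan30° = 0.5774, so N_q = e^(π×0.5774)·tan²(60°) = 6.134 × 3.0 = 18.4.
Water table at ground surface, so effective unit weight γ' = 21.1 − 9.81 = 11.29 kN/m³ is used throughout; overburden q = 11.29 × 1.9 = 21.451 kPa; the same γ' applies in the ½γBN_γ term.
Surcharge term q·N_q = 21.451 × 18.401 = 394.72 kPa; self-weight term 0.5·γ·B·N_γ = 0.5 × 11.29 × 4.12 × 15.7 = 365.14 kPa.
q_ult = 394.72 + 365.14 = 759.86 kPa.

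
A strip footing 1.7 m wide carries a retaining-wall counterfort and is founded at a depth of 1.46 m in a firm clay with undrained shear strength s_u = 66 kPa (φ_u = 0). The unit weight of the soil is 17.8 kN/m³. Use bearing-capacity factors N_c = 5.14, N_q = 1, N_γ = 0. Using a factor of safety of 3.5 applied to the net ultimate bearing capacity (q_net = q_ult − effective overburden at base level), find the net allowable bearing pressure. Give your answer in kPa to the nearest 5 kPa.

Overburden at base level: q = 17.8 × 1.46 = 25.988 kPa.
Cohesion term c·N_c = 66 × 5.14 = 339.24 kPa; surcharge term q·N_q = 25.988 × 1 = 25.988 kPa.
q_ult = 339.24 + 25.988 = 365.23 kPa.
Net ultimate: q_net = 365.23 − 25.988 = 339.24 kPa.
q_all(net) = 339.24 / 3.5 = 96.926 kPa.

q_all(net) ≈ 95 kPa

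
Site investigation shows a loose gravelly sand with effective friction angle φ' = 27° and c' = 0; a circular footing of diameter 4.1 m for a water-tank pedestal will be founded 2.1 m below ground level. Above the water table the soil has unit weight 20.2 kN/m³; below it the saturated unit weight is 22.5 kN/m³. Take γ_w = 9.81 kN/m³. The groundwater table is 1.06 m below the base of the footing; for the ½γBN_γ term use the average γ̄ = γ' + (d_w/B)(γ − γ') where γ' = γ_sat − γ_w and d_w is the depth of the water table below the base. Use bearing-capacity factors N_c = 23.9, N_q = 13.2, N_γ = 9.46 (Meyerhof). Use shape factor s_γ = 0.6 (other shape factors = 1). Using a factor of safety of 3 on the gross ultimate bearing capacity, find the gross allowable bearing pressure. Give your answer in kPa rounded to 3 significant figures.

Overburden at base level: q = 20.2 × 2.1 = 42.42 kPa.
The water table is 1.06 m below the base (< B = 4.1 m), so the ½γBN_γ term uses γ̄ = γ' + (d_w/B)(γ − γ') = 12.69 + (1.06/4.1)(20.2 − 12.69) = 14.632 kN/m³.
Surcharge term q·N_q = 42.42 × 13.2 = 559.94 kPa; self-weight term 0.5·γ·B·N_γ·s_γ = 0.5 × 14.632 × 4.1 × 9.46 × 0.6 = 170.25 kPa.
q_ult = 559.94 + 170.25 = 730.19 kPa.
q_all = 730.19 / 3 = 243.4 kPa.

q_all ≈ 243 kPa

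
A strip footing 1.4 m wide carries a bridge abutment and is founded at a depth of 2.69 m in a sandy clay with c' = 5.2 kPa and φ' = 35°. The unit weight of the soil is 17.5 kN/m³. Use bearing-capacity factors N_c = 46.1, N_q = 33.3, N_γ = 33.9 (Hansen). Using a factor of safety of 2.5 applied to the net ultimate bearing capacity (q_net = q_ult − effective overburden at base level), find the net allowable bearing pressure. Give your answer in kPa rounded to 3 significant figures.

q = γ·D_f = 17.5 × 2.69 = 47.075 kPa.
c·N_c = 5.2 × 46.1 = 239.72 kPa
q·N_q = 47.075 × 33.3 = 1567.6 kPa
0.5·γ·B·N_γ = 0.5 × 17.5 × 1.4 × 33.9 = 415.27 kPa
q_ult = 239.72 + 1567.6 + 415.27 = 2222.6 kPa.
Net ultimate: q_net = 2222.6 − 47.075 = 2175.5 kPa.
q_all(net) = 2175.5 / 2.5 = 870.21 kPa.

q_all(net) ≈ 870 kPa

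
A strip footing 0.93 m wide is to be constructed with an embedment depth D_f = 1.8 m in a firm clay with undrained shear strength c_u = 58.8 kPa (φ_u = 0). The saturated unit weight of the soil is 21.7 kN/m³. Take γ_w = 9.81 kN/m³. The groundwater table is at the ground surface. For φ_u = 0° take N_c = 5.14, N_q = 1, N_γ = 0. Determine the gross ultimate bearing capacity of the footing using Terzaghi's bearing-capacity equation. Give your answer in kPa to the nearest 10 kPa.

γ' = 21.7 − 9.81 = 11.89 kN/m³ (submerged throughout). q = 11.89 × 1.8 = 21.402 kPa.
c·N_c = 58.8 × 5.14 = 302.23 kPa
q·N_q = 21.402 × 1 = 21.402 kPa
q_ult = 302.23 + 21.402 = 323.63 kPa.

q_ult ≈ 320 kPa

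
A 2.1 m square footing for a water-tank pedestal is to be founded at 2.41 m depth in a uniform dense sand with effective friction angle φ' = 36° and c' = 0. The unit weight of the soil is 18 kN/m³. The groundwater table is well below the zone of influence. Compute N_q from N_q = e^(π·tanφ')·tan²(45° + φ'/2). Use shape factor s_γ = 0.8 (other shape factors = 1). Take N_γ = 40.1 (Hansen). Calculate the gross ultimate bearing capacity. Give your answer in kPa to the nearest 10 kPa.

tan36° = 0.7265, so N_q = e^(π×0.7265)·tan²(63°) = 9.801 × 3.852 = 37.75.
Overburden at base level: q = 18 × 2.41 = 43.38 kPa.
Surcharge term q·N_q = 43.38 × 37.752 = 1637.7 kPa; self-weight term 0.5·γ·B·N_γ·s_γ = 0.5 × 18 × 2.1 × 40.1 × 0.8 = 606.31 kPa.
q_ult = 1637.7 + 606.31 = 2244 kPa.

q_ult ≈ 2240 kPa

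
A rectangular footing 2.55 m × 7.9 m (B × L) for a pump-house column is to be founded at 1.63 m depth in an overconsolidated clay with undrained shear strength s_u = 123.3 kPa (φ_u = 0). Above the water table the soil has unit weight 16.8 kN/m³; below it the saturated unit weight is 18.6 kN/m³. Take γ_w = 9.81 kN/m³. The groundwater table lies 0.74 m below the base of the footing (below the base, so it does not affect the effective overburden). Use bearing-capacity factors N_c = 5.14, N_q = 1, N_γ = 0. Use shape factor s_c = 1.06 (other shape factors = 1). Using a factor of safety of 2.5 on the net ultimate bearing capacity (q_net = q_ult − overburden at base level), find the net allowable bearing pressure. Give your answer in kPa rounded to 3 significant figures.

q_all(net) ≈ 269 kPa

Effective surcharge at the founding depth q = γ·D_f = 16.8 × 1.63 = 27.384 kPa.
q_ult = c·N_c·s_c + q·N_q
     = 123.3 × 5.14 × 1.06 + 27.384 × 1
     = 671.79 + 27.384 = 699.17 kPa.
q_net = 699.17 − 27.384 = 671.79 kPa.
q_all(net) = 671.79 / 2.5 = 268.72 kPa.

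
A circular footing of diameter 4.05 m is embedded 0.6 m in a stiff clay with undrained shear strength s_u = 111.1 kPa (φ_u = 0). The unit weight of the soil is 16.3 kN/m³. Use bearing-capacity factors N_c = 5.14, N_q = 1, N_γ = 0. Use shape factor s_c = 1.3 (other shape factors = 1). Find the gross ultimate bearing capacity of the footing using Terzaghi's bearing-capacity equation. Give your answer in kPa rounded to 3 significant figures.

q_ult ≈ 752 kPa

Overburden at base level: q = 16.3 × 0.6 = 9.78 kPa.
Cohesion term c·N_c·s_c = 111.1 × 5.14 × 1.3 = 742.37 kPa; surcharge term q·N_q = 9.78 × 1 = 9.78 kPa.
q_ult = 742.37 + 9.78 = 752.15 kPa.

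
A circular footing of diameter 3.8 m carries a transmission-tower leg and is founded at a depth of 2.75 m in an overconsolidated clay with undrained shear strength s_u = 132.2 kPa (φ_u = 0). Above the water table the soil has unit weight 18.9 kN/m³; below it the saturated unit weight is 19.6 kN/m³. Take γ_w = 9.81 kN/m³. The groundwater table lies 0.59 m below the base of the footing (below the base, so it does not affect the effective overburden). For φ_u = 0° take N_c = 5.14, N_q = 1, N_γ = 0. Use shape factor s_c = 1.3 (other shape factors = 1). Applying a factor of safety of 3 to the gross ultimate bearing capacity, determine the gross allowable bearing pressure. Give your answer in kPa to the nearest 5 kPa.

q_all ≈ 310 kPa

Overburden at base level: q = 18.9 × 2.75 = 51.975 kPa.
Cohesion term c·N_c·s_c = 132.2 × 5.14 × 1.3 = 883.36 kPa; surcharge term q·N_q = 51.975 × 1 = 51.975 kPa.
q_ult = 883.36 + 51.975 = 935.34 kPa.
q_all = q_ult / FS = 935.34 / 3 = 311.78 kPa.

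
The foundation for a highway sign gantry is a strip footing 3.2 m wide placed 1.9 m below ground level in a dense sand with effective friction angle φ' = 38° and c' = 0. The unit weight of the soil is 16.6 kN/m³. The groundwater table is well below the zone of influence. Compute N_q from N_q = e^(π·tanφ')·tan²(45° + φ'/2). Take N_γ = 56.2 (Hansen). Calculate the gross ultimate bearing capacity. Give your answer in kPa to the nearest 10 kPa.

q_ult ≈ 3040 kPa

tan38° = 0.7813, so N_q = e^(π×0.7813)·tan²(64°) = 11.64 × 4.204 = 48.93.
Effective surcharge at the founding depth q = γ·D_f = 16.6 × 1.9 = 31.54 kPa.
q_ult = q·N_q + 0.5·γ·B·N_γ
     = 31.54 × 48.933 + 0.5 × 16.6 × 3.2 × 56.2
     = 1543.4 + 1492.7 = 3036 kPa.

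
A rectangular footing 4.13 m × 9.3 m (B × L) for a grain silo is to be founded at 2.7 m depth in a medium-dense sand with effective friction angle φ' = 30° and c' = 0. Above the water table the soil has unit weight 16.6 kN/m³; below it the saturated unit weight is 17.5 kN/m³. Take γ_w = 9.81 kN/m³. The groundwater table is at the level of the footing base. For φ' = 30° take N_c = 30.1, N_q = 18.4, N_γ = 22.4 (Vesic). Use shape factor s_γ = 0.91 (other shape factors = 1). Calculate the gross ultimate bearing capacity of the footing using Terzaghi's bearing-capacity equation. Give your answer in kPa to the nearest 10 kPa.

Overburden at base level: q = 16.6 × 2.7 = 44.82 kPa.
Below the base the soil is submerged, so the ½γBN_γ term uses γ' = 17.5 − 9.81 = 7.69 kN/m³.
Surcharge term q·N_q = 44.82 × 18.4 = 824.69 kPa; self-weight term 0.5·γ·B·N_γ·s_γ = 0.5 × 7.69 × 4.13 × 22.4 × 0.91 = 323.69 kPa.
q_ult = 824.69 + 323.69 = 1148.4 kPa.

q_ult ≈ 1150 kPa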